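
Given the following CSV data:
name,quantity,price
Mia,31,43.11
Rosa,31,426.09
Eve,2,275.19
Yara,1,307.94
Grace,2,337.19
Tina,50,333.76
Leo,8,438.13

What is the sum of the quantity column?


Values in 'quantity' column:
  Row 1: 31
  Row 2: 31
  Row 3: 2
  Row 4: 1
  Row 5: 2
  Row 6: 50
  Row 7: 8
Sum = 31 + 31 + 2 + 1 + 2 + 50 + 8 = 125

ANSWER: 125


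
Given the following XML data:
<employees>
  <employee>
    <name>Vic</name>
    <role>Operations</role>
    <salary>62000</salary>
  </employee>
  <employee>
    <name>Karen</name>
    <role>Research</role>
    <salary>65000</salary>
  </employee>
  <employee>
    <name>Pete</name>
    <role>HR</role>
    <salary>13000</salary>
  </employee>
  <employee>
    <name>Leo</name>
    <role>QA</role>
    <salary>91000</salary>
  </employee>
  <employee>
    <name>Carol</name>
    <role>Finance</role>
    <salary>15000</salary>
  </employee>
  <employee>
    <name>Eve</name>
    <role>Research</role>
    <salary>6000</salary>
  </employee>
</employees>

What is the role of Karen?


Searching for <employee> with <name>Karen</name>
Found at position 2
<role>Research</role>

ANSWER: Research


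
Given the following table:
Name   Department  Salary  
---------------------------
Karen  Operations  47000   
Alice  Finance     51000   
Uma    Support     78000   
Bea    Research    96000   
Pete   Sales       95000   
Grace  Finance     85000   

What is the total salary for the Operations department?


Operations department members:
  Karen: 47000
Total = 47000 = 47000

ANSWER: 47000


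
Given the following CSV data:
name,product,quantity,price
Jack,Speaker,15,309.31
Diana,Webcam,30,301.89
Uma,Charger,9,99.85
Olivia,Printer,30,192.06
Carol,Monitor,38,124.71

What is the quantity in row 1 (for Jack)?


Row 1: Jack
Column 'quantity' = 15

ANSWER: 15


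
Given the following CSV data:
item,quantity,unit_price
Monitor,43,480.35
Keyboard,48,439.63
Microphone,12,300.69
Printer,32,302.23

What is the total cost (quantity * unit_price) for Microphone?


Row: Microphone
quantity = 12
unit_price = 300.69
total = 12 * 300.69 = 3608.28

ANSWER: 3608.28


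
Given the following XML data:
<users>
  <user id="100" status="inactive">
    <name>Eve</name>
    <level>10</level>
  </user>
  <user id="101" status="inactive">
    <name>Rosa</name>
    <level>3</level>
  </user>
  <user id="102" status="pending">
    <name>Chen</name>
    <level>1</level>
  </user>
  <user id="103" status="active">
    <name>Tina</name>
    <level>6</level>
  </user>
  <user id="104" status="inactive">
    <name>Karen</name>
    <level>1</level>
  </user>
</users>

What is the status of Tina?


Finding user with name = Tina
user id="103" status="active"

ANSWER: active


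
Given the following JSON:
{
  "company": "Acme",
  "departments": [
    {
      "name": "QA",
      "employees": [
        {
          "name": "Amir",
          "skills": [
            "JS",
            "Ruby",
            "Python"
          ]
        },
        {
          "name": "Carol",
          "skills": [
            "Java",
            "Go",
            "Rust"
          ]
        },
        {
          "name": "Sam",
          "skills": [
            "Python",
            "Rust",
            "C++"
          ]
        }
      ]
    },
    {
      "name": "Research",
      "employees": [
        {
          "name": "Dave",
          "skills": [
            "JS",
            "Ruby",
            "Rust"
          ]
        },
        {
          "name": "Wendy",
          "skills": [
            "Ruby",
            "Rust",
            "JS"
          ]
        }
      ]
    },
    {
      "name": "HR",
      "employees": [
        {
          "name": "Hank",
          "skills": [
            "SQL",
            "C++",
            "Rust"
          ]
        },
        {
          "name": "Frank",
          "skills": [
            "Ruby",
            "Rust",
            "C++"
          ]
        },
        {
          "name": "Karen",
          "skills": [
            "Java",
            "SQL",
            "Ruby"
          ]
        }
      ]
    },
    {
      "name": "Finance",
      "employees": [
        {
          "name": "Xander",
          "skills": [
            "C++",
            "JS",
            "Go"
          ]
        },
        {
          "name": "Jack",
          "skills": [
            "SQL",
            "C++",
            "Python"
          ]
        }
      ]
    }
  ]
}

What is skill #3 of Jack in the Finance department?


Path: departments[3].employees[1].skills[2]
Value: Python

ANSWER: Python


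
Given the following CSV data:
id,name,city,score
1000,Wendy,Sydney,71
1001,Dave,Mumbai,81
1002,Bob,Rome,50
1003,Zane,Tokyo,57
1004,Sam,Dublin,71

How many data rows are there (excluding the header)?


Counting rows (excluding header):
Header: id,name,city,score
Data rows: 5

ANSWER: 5


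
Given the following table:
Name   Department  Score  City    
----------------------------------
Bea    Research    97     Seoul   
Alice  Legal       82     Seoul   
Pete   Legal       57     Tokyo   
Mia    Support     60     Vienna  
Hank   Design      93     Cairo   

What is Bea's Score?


Row 1: Bea
Score = 97

ANSWER: 97


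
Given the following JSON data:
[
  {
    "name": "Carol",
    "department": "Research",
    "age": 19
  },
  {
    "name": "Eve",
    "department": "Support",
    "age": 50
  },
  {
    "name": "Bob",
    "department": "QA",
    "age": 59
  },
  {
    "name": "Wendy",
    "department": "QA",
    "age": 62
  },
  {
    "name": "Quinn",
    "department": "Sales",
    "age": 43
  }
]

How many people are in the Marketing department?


Scanning records for department = Marketing
  No matches found
Count: 0

ANSWER: 0


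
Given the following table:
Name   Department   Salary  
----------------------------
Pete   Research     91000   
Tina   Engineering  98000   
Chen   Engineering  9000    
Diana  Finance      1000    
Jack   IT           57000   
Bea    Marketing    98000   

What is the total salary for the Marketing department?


Marketing department members:
  Bea: 98000
Total = 98000 = 98000

ANSWER: 98000


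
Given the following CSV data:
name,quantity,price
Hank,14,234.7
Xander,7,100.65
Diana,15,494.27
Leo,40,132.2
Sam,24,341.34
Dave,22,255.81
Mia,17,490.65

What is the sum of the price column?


Values in 'price' column:
  Row 1: 234.7
  Row 2: 100.65
  Row 3: 494.27
  Row 4: 132.2
  Row 5: 341.34
  Row 6: 255.81
  Row 7: 490.65
Sum = 234.7 + 100.65 + 494.27 + 132.2 + 341.34 + 255.81 + 490.65 = 2049.62

ANSWER: 2049.62


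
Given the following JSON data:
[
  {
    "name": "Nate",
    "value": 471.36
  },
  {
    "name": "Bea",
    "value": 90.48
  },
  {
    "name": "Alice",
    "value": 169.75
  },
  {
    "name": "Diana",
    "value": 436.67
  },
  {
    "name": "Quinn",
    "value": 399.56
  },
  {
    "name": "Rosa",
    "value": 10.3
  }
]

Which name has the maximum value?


Comparing values:
  Nate: 471.36
  Bea: 90.48
  Alice: 169.75
  Diana: 436.67
  Quinn: 399.56
  Rosa: 10.3
Maximum: Nate (471.36)

ANSWER: Nate


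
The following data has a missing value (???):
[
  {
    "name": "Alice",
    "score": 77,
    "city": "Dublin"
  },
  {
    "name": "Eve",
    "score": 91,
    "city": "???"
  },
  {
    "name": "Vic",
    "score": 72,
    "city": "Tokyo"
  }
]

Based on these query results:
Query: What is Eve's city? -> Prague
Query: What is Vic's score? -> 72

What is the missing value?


The missing value is Eve's city
From query: Eve's city = Prague

ANSWER: Prague


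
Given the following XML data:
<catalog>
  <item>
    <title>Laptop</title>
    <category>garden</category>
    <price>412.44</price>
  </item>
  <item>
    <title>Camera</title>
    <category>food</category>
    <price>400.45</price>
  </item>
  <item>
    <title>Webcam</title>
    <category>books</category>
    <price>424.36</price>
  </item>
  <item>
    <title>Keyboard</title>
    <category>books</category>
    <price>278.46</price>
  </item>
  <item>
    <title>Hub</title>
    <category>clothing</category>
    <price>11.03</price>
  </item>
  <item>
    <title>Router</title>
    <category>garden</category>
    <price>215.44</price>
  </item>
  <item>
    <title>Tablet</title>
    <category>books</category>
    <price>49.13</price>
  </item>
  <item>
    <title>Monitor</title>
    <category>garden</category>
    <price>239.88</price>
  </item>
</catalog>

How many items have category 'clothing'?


Scanning <item> elements for <category>clothing</category>:
  Item 5: Hub -> MATCH
Count: 1

ANSWER: 1


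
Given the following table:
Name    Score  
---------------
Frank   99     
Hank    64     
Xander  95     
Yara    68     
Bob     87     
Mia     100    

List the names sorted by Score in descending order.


Sorting by Score (descending):
  Mia: 100
  Frank: 99
  Xander: 95
  Bob: 87
  Yara: 68
  Hank: 64


ANSWER: Mia, Frank, Xander, Bob, Yara, Hank


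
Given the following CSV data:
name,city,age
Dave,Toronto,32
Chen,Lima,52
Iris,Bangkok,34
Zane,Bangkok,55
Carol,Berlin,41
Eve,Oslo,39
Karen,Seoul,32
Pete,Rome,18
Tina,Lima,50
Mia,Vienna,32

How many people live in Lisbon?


Scanning city column for 'Lisbon':
Total matches: 0

ANSWER: 0


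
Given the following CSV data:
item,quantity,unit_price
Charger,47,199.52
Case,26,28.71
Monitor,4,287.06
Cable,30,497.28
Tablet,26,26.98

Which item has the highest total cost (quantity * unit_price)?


Computing row totals:
  Charger: 9377.44
  Case: 746.46
  Monitor: 1148.24
  Cable: 14918.4
  Tablet: 701.48
Maximum: Cable (14918.4)

ANSWER: Cable


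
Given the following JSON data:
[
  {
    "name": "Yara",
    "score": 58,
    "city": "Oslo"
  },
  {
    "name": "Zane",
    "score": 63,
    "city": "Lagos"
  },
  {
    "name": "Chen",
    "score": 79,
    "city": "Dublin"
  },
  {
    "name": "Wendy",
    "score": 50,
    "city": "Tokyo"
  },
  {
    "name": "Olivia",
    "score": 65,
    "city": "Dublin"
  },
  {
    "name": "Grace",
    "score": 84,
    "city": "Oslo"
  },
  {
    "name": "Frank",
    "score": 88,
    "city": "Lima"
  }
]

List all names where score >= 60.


Filtering records where score >= 60:
  Yara (score=58) -> no
  Zane (score=63) -> YES
  Chen (score=79) -> YES
  Wendy (score=50) -> no
  Olivia (score=65) -> YES
  Grace (score=84) -> YES
  Frank (score=88) -> YES


ANSWER: Zane, Chen, Olivia, Grace, Frank


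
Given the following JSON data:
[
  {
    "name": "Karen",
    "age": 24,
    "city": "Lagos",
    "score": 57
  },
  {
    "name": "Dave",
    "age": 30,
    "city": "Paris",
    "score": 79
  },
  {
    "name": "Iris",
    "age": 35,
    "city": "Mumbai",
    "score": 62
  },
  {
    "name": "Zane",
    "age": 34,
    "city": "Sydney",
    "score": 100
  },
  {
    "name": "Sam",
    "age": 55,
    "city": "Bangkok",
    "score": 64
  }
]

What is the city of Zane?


Looking up record where name = Zane
Record index: 3
Field 'city' = Sydney

ANSWER: Sydney


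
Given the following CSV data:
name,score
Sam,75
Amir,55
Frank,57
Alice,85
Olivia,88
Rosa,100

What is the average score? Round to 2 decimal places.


Scores: 75, 55, 57, 85, 88, 100
Sum = 460
Count = 6
Average = 460 / 6 = 76.67

ANSWER: 76.67


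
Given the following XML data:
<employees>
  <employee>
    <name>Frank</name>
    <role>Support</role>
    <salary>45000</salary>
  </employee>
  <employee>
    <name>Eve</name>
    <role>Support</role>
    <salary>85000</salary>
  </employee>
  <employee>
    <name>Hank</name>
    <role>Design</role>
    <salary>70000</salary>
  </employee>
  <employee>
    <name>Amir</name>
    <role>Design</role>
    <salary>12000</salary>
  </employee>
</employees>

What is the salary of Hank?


Searching for <employee> with <name>Hank</name>
Found at position 3
<salary>70000</salary>

ANSWER: 70000


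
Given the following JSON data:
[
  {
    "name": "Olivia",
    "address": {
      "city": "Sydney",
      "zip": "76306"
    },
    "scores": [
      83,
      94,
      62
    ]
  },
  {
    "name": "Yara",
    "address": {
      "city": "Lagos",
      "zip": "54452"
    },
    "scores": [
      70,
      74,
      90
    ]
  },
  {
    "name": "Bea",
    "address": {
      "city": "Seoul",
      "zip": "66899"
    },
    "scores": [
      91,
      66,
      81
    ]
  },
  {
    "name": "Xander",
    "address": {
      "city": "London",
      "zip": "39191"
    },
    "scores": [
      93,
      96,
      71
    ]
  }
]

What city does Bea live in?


Path: records[2].address.city
Value: Seoul

ANSWER: Seoul


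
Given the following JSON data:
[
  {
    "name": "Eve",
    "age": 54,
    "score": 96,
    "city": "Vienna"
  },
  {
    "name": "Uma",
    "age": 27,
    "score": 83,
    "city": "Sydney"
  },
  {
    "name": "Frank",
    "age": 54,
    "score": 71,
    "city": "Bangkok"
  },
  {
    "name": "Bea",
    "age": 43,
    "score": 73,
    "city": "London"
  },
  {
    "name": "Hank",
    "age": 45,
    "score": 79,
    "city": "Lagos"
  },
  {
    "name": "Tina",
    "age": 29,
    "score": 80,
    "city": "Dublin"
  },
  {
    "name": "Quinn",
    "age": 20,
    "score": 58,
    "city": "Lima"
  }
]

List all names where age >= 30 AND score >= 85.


Checking both conditions:
  Eve (age=54, score=96) -> YES
  Uma (age=27, score=83) -> no
  Frank (age=54, score=71) -> no
  Bea (age=43, score=73) -> no
  Hank (age=45, score=79) -> no
  Tina (age=29, score=80) -> no
  Quinn (age=20, score=58) -> no


ANSWER: Eve


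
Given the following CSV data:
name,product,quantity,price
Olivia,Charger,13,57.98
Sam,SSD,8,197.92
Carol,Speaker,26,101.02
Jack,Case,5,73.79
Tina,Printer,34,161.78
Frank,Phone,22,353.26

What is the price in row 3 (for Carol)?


Row 3: Carol
Column 'price' = 101.02

ANSWER: 101.02


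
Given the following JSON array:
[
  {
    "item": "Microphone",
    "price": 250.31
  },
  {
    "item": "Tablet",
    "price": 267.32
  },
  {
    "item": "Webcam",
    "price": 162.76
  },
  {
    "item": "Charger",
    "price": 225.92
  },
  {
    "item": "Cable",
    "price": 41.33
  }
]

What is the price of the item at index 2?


Array index 2 -> Webcam
price = 162.76

ANSWER: 162.76


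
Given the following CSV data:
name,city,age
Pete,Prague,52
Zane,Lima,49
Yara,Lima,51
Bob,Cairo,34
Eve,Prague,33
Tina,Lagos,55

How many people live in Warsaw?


Scanning city column for 'Warsaw':
Total matches: 0

ANSWER: 0


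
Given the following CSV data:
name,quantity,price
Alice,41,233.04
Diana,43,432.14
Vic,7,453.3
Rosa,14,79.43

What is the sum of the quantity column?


Values in 'quantity' column:
  Row 1: 41
  Row 2: 43
  Row 3: 7
  Row 4: 14
Sum = 41 + 43 + 7 + 14 = 105

ANSWER: 105


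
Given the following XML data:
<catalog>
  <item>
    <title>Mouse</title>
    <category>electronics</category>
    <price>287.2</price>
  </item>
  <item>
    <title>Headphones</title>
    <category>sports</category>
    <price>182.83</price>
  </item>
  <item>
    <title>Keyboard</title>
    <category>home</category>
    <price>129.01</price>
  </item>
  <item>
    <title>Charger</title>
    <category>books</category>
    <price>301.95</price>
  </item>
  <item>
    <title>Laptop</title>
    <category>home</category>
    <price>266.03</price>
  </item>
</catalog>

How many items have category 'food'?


Scanning <item> elements for <category>food</category>:
Count: 0

ANSWER: 0


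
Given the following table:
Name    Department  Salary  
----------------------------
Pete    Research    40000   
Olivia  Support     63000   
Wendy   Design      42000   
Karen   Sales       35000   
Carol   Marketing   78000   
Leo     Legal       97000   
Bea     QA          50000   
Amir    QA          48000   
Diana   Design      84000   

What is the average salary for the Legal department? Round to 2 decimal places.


Legal department members:
  Leo: 97000
Sum = 97000
Count = 1
Average = 97000 / 1 = 97000.00

ANSWER: 97000.00


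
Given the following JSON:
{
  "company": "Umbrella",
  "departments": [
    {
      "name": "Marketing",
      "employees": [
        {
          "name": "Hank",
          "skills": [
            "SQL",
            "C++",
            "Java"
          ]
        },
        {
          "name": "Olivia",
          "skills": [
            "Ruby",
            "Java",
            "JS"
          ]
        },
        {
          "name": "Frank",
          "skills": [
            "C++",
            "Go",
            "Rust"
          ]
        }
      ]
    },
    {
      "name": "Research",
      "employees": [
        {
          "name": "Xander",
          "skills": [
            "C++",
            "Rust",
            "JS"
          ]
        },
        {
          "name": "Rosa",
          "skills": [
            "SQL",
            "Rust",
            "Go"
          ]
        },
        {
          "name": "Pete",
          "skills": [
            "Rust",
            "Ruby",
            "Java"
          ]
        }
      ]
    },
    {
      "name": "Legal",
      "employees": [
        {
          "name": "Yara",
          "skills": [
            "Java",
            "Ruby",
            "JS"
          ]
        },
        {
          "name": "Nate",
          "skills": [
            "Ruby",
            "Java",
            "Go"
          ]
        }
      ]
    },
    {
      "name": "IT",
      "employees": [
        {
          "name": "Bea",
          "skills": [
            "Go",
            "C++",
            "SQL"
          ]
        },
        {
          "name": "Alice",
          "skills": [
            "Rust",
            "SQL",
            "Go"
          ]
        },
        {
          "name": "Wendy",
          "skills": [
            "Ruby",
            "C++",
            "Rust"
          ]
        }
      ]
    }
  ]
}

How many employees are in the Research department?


Path: departments[1].employees
Count: 3

ANSWER: 3


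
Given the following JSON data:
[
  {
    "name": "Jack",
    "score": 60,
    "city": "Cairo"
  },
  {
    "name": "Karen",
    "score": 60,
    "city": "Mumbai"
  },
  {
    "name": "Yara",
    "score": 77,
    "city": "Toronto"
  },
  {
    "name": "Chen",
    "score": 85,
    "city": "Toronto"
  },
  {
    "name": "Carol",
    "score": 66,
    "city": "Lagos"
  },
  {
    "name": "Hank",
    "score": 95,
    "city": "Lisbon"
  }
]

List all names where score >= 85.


Filtering records where score >= 85:
  Jack (score=60) -> no
  Karen (score=60) -> no
  Yara (score=77) -> no
  Chen (score=85) -> YES
  Carol (score=66) -> no
  Hank (score=95) -> YES


ANSWER: Chen, Hank


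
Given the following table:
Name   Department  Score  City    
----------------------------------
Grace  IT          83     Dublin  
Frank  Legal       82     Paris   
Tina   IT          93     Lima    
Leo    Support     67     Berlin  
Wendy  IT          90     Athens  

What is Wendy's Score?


Row 5: Wendy
Score = 90

ANSWER: 90


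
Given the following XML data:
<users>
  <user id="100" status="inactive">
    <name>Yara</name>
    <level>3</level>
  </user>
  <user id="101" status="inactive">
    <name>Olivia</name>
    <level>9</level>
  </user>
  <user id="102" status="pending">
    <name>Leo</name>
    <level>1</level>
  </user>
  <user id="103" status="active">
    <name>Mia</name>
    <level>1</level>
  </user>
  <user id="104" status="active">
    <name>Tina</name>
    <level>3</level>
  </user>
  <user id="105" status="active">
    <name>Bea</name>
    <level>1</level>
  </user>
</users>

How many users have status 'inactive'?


Counting users with status='inactive':
  Yara (id=100) -> MATCH
  Olivia (id=101) -> MATCH
Count: 2

ANSWER: 2


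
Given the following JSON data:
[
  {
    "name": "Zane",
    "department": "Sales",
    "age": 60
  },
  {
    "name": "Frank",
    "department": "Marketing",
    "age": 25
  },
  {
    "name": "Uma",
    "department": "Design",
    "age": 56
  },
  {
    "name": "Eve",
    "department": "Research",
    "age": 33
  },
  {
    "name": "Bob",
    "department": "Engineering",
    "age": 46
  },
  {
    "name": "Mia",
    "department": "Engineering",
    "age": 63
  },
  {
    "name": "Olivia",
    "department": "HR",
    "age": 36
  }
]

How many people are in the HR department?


Scanning records for department = HR
  Record 6: Olivia
Count: 1

ANSWER: 1


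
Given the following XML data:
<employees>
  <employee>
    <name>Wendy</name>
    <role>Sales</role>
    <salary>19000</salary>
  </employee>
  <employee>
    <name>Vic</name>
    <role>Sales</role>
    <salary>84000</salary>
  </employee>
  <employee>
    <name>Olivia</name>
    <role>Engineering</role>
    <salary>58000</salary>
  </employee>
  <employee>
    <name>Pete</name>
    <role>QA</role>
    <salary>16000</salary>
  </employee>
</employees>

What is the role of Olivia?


Searching for <employee> with <name>Olivia</name>
Found at position 3
<role>Engineering</role>

ANSWER: Engineering


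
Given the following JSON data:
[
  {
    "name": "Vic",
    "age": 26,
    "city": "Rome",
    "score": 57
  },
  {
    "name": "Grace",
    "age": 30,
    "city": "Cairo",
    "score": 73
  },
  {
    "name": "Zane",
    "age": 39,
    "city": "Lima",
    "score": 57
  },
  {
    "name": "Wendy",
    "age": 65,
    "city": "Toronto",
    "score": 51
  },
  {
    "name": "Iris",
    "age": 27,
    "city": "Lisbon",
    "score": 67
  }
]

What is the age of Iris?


Looking up record where name = Iris
Record index: 4
Field 'age' = 27

ANSWER: 27


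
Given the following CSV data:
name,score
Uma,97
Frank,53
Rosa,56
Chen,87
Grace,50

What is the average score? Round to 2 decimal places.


Scores: 97, 53, 56, 87, 50
Sum = 343
Count = 5
Average = 343 / 5 = 68.60

ANSWER: 68.60


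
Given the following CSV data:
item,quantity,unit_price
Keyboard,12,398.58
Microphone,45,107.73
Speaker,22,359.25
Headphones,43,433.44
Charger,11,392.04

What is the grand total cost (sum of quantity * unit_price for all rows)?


Computing row totals:
  Keyboard: 12 * 398.58 = 4782.96
  Microphone: 45 * 107.73 = 4847.85
  Speaker: 22 * 359.25 = 7903.5
  Headphones: 43 * 433.44 = 18637.92
  Charger: 11 * 392.04 = 4312.44
Grand total = 4782.96 + 4847.85 + 7903.5 + 18637.92 + 4312.44 = 40484.67

ANSWER: 40484.67


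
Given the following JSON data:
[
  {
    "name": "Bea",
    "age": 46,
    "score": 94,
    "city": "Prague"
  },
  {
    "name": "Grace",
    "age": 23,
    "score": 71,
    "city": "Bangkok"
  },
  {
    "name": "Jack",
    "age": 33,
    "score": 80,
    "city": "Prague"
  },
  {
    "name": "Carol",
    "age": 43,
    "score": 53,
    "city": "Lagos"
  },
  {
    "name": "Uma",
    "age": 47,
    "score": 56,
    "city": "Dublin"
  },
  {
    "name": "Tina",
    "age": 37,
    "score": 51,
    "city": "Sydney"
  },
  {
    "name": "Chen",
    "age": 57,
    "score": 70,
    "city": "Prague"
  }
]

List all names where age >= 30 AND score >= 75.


Checking both conditions:
  Bea (age=46, score=94) -> YES
  Grace (age=23, score=71) -> no
  Jack (age=33, score=80) -> YES
  Carol (age=43, score=53) -> no
  Uma (age=47, score=56) -> no
  Tina (age=37, score=51) -> no
  Chen (age=57, score=70) -> no


ANSWER: Bea, Jack


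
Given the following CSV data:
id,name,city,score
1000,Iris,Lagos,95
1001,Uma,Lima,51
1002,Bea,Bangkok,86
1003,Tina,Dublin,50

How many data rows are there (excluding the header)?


Counting rows (excluding header):
Header: id,name,city,score
Data rows: 4

ANSWER: 4


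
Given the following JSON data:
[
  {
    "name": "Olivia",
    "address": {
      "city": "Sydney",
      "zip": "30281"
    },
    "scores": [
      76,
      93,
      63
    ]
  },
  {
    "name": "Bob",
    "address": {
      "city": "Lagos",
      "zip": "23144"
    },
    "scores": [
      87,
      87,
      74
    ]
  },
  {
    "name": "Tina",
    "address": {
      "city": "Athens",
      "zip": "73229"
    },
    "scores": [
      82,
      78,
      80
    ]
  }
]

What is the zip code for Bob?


Path: records[1].address.zip
Value: 23144

ANSWER: 23144


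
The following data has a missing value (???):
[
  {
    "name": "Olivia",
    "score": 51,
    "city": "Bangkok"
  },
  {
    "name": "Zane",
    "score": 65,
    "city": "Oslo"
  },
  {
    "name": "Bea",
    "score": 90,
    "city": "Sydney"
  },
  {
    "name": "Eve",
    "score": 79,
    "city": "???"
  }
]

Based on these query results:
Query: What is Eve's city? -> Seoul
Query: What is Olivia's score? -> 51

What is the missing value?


The missing value is Eve's city
From query: Eve's city = Seoul

ANSWER: Seoul


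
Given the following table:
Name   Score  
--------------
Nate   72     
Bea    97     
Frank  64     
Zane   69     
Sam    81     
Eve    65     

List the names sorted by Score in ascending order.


Sorting by Score (ascending):
  Frank: 64
  Eve: 65
  Zane: 69
  Nate: 72
  Sam: 81
  Bea: 97


ANSWER: Frank, Eve, Zane, Nate, Sam, Bea


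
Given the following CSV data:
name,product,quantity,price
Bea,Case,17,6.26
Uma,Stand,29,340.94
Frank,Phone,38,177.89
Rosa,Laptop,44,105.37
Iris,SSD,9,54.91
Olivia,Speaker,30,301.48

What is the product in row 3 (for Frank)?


Row 3: Frank
Column 'product' = Phone

ANSWER: Phone


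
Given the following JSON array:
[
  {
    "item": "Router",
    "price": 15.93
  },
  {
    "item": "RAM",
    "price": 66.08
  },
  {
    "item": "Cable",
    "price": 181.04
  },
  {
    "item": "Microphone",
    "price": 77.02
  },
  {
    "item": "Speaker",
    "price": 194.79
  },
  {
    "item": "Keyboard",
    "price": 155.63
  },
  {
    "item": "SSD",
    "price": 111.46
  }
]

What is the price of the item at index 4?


Array index 4 -> Speaker
price = 194.79

ANSWER: 194.79


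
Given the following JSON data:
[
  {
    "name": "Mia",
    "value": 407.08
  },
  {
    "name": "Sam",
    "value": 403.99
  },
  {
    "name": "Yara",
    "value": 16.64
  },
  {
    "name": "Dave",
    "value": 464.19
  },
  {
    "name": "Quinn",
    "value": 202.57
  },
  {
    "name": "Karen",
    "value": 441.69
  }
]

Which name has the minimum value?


Comparing values:
  Mia: 407.08
  Sam: 403.99
  Yara: 16.64
  Dave: 464.19
  Quinn: 202.57
  Karen: 441.69
Minimum: Yara (16.64)

ANSWER: Yara


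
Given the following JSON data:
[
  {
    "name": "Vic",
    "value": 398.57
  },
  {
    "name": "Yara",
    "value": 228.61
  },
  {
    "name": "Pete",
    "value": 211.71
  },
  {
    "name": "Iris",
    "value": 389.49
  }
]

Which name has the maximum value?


Comparing values:
  Vic: 398.57
  Yara: 228.61
  Pete: 211.71
  Iris: 389.49
Maximum: Vic (398.57)

ANSWER: Vic


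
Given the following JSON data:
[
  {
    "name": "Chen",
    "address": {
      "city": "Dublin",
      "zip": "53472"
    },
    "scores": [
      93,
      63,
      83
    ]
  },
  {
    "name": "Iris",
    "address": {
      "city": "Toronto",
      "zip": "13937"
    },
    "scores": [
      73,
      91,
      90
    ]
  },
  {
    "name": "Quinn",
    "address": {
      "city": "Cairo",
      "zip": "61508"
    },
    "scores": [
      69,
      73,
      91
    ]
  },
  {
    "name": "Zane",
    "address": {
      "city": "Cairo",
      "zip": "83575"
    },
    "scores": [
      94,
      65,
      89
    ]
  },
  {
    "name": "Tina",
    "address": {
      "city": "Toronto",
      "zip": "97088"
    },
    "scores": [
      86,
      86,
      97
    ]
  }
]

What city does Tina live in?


Path: records[4].address.city
Value: Toronto

ANSWER: Toronto


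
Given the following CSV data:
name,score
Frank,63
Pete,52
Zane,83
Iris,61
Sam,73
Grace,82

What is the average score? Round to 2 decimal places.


Scores: 63, 52, 83, 61, 73, 82
Sum = 414
Count = 6
Average = 414 / 6 = 69.00

ANSWER: 69.00


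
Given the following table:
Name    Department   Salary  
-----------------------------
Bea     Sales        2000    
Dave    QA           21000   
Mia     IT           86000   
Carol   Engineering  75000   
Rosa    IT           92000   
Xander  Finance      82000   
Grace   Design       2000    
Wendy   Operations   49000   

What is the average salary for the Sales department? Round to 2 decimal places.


Sales department members:
  Bea: 2000
Sum = 2000
Count = 1
Average = 2000 / 1 = 2000.00

ANSWER: 2000.00


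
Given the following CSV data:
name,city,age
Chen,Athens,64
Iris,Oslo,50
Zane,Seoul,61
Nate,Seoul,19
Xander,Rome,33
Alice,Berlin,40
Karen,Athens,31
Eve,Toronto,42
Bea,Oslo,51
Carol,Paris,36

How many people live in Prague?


Scanning city column for 'Prague':
Total matches: 0

ANSWER: 0


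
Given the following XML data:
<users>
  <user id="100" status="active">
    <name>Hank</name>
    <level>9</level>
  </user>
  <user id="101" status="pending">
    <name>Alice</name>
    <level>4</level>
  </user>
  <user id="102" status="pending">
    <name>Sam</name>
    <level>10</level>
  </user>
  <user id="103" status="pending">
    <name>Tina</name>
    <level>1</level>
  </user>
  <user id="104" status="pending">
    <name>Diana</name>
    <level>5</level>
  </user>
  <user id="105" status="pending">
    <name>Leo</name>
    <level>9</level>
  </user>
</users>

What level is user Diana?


Finding user: Diana
<level>5</level>

ANSWER: 5


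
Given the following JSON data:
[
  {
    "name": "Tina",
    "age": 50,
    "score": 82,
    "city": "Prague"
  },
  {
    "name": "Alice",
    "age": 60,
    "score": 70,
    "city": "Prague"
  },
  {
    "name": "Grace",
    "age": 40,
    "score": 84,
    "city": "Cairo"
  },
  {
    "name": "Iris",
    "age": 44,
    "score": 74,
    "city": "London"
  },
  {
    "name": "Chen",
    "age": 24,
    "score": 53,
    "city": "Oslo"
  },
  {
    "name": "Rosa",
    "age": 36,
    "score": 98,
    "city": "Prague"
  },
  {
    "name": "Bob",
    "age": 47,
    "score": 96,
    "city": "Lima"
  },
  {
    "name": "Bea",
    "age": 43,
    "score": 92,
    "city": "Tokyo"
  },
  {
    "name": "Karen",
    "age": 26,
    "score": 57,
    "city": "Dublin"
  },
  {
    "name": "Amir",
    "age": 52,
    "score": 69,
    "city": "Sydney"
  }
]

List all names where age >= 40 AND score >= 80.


Checking both conditions:
  Tina (age=50, score=82) -> YES
  Alice (age=60, score=70) -> no
  Grace (age=40, score=84) -> YES
  Iris (age=44, score=74) -> no
  Chen (age=24, score=53) -> no
  Rosa (age=36, score=98) -> no
  Bob (age=47, score=96) -> YES
  Bea (age=43, score=92) -> YES
  Karen (age=26, score=57) -> no
  Amir (age=52, score=69) -> no


ANSWER: Tina, Grace, Bob, Bea


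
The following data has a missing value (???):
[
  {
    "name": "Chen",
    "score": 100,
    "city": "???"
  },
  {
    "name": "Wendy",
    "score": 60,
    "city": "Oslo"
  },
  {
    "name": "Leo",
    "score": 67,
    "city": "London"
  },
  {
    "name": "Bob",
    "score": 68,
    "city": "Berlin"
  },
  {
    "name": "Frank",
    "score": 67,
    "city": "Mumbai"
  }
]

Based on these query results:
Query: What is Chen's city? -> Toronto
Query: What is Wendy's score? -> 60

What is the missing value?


The missing value is Chen's city
From query: Chen's city = Toronto

ANSWER: Toronto


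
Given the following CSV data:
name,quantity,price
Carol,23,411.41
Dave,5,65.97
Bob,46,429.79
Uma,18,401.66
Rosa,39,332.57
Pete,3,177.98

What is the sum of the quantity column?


Values in 'quantity' column:
  Row 1: 23
  Row 2: 5
  Row 3: 46
  Row 4: 18
  Row 5: 39
  Row 6: 3
Sum = 23 + 5 + 46 + 18 + 39 + 3 = 134

ANSWER: 134


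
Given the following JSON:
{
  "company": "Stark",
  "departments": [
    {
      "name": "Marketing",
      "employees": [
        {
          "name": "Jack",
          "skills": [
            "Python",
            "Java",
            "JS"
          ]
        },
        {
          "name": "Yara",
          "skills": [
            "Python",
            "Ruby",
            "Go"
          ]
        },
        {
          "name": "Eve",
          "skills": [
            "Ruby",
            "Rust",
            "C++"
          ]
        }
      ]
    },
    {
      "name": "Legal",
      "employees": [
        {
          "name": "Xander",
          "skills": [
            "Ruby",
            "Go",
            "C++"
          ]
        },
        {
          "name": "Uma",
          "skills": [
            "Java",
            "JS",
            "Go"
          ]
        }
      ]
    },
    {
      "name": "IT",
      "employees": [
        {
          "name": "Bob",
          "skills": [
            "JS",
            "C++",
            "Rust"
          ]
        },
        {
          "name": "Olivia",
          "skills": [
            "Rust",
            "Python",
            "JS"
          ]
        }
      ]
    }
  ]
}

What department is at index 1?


Path: departments[1].name
Value: Legal

ANSWER: Legal


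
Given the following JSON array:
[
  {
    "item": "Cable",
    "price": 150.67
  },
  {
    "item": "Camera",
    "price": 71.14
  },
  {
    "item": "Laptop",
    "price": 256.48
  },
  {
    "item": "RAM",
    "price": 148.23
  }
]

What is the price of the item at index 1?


Array index 1 -> Camera
price = 71.14

ANSWER: 71.14


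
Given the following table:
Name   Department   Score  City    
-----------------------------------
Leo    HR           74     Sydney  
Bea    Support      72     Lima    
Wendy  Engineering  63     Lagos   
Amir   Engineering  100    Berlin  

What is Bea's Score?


Row 2: Bea
Score = 72

ANSWER: 72


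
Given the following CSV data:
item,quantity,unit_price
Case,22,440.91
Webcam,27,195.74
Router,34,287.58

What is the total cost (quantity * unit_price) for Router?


Row: Router
quantity = 34
unit_price = 287.58
total = 34 * 287.58 = 9777.72

ANSWER: 9777.72


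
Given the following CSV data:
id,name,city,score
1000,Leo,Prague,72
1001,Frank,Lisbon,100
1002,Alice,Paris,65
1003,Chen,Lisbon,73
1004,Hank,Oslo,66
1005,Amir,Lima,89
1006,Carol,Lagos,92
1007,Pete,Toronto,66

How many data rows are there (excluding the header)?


Counting rows (excluding header):
Header: id,name,city,score
Data rows: 8

ANSWER: 8


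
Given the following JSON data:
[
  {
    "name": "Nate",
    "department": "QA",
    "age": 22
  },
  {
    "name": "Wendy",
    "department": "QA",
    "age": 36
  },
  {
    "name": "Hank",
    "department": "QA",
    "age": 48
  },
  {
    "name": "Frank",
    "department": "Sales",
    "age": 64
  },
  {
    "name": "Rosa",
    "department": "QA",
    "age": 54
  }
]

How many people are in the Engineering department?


Scanning records for department = Engineering
  No matches found
Count: 0

ANSWER: 0


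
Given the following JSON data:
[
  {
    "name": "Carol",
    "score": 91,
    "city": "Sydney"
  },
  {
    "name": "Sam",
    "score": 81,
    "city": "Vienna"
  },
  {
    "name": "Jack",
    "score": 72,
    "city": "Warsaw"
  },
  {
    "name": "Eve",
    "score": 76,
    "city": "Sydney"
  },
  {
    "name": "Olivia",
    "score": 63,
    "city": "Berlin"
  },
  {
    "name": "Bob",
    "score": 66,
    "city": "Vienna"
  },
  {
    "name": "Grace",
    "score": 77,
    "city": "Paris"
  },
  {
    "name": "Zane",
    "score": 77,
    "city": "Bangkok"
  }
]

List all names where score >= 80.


Filtering records where score >= 80:
  Carol (score=91) -> YES
  Sam (score=81) -> YES
  Jack (score=72) -> no
  Eve (score=76) -> no
  Olivia (score=63) -> no
  Bob (score=66) -> no
  Grace (score=77) -> no
  Zane (score=77) -> no


ANSWER: Carol, Sam


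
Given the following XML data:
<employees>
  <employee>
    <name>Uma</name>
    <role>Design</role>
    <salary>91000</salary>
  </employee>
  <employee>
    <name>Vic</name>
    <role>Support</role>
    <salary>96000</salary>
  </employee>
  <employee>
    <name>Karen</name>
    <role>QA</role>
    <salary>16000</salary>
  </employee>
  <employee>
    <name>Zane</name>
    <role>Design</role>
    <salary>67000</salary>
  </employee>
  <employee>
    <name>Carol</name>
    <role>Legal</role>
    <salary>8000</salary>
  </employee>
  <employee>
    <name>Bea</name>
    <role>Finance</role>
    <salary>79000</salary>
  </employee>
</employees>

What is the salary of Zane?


Searching for <employee> with <name>Zane</name>
Found at position 4
<salary>67000</salary>

ANSWER: 67000


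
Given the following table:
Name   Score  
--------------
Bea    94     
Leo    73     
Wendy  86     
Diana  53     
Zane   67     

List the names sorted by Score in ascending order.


Sorting by Score (ascending):
  Diana: 53
  Zane: 67
  Leo: 73
  Wendy: 86
  Bea: 94


ANSWER: Diana, Zane, Leo, Wendy, Bea


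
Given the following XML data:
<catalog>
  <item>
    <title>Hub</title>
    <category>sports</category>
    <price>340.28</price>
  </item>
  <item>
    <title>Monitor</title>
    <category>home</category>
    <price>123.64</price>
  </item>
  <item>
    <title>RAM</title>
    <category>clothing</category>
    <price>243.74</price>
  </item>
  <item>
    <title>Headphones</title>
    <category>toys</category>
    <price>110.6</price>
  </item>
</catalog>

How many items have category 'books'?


Scanning <item> elements for <category>books</category>:
Count: 0

ANSWER: 0


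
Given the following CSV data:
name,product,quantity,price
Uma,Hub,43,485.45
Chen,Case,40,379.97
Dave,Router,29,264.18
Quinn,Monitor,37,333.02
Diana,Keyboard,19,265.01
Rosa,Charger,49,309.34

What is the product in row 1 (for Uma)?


Row 1: Uma
Column 'product' = Hub

ANSWER: Hub


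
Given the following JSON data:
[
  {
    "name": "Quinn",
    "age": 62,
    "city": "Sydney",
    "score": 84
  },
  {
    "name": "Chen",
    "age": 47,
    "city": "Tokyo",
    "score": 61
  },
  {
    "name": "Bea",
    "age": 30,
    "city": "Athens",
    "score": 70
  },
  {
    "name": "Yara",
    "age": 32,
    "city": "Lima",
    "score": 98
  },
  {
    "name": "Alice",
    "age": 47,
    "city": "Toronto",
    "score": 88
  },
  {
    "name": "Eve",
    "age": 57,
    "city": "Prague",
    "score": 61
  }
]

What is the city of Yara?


Looking up record where name = Yara
Record index: 3
Field 'city' = Lima

ANSWER: Lima


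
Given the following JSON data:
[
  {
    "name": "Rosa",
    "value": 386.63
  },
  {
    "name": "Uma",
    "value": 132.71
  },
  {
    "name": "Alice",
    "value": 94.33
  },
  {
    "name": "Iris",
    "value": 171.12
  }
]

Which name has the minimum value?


Comparing values:
  Rosa: 386.63
  Uma: 132.71
  Alice: 94.33
  Iris: 171.12
Minimum: Alice (94.33)

ANSWER: Alice


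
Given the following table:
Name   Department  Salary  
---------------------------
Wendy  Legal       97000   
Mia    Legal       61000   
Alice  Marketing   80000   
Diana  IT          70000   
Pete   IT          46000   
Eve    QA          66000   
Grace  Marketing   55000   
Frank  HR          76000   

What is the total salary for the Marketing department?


Marketing department members:
  Alice: 80000
  Grace: 55000
Total = 80000 + 55000 = 135000

ANSWER: 135000


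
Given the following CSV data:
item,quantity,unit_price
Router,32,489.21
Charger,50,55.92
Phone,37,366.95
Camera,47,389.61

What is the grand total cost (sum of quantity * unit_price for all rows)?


Computing row totals:
  Router: 32 * 489.21 = 15654.72
  Charger: 50 * 55.92 = 2796.0
  Phone: 37 * 366.95 = 13577.15
  Camera: 47 * 389.61 = 18311.67
Grand total = 15654.72 + 2796.0 + 13577.15 + 18311.67 = 50339.54

ANSWER: 50339.54


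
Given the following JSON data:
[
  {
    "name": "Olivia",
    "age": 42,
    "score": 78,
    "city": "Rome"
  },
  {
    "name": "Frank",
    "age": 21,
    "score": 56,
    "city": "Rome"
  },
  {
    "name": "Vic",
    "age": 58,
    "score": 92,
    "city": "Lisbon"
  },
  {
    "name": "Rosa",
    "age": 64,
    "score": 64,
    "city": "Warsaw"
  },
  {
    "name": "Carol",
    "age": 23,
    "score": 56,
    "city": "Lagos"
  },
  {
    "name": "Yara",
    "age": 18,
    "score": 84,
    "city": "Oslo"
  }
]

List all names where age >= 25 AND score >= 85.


Checking both conditions:
  Olivia (age=42, score=78) -> no
  Frank (age=21, score=56) -> no
  Vic (age=58, score=92) -> YES
  Rosa (age=64, score=64) -> no
  Carol (age=23, score=56) -> no
  Yara (age=18, score=84) -> no


ANSWER: Vic


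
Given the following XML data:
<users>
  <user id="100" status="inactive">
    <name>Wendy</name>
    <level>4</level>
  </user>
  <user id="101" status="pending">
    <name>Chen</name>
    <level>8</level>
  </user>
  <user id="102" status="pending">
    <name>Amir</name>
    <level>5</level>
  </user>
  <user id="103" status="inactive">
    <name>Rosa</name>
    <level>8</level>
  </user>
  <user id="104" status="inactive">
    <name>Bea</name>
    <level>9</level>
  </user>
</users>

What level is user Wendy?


Finding user: Wendy
<level>4</level>

ANSWER: 4
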